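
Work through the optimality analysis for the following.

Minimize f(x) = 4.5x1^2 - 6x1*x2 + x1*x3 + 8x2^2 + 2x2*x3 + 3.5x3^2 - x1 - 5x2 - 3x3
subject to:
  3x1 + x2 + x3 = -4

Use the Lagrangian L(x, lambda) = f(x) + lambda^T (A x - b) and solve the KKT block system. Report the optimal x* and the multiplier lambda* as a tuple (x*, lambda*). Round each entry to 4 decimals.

Form the Lagrangian:
  L(x, lambda) = (1/2) x^T Q x + c^T x + lambda^T (A x - b)
Stationarity (grad_x L = 0): Q x + c + A^T lambda = 0.
Primal feasibility: A x = b.

This gives the KKT block system:
  [ Q   A^T ] [ x     ]   [-c ]
  [ A    0  ] [ lambda ] = [ b ]

Solving the linear system:
  x*      = (-1.284, -0.4067, 0.2588)
  lambda* = (3.2857)
  f(x*)   = 7.842

x* = (-1.284, -0.4067, 0.2588), lambda* = (3.2857)


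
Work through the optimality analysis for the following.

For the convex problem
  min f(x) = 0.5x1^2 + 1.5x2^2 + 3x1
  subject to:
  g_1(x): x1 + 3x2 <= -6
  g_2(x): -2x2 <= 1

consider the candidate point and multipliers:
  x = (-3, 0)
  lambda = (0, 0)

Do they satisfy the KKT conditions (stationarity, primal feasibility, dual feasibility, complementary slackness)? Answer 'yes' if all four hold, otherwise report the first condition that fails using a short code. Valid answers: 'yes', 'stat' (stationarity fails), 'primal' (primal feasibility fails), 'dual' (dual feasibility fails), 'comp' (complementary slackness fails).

Gradient of f: grad f(x) = Q x + c = (0, 0)
Constraint values g_i(x) = a_i^T x - b_i:
  g_1((-3, 0)) = 3
  g_2((-3, 0)) = -1
Stationarity residual: grad f(x) + sum_i lambda_i a_i = (0, 0)
  -> stationarity OK
Primal feasibility (all g_i <= 0): FAILS
Dual feasibility (all lambda_i >= 0): OK
Complementary slackness (lambda_i * g_i(x) = 0 for all i): OK

Verdict: the first failing condition is primal_feasibility -> primal.

primal


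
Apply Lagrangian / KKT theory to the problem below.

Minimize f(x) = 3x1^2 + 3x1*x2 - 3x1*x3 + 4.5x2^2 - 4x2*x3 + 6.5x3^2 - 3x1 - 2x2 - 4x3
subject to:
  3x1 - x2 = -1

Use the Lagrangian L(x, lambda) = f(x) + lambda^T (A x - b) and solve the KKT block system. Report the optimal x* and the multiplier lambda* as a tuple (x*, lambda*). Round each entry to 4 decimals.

Form the Lagrangian:
  L(x, lambda) = (1/2) x^T Q x + c^T x + lambda^T (A x - b)
Stationarity (grad_x L = 0): Q x + c + A^T lambda = 0.
Primal feasibility: A x = b.

This gives the KKT block system:
  [ Q   A^T ] [ x     ]   [-c ]
  [ A    0  ] [ lambda ] = [ b ]

Solving the linear system:
  x*      = (-0.1342, 0.5974, 0.4605)
  lambda* = (1.1316)
  f(x*)   = -0.7513

x* = (-0.1342, 0.5974, 0.4605), lambda* = (1.1316)


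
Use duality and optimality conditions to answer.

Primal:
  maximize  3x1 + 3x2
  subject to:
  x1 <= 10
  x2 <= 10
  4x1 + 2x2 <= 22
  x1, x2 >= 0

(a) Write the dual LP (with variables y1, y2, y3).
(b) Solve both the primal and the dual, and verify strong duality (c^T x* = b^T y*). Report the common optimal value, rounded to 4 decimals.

The standard primal-dual pair for 'max c^T x s.t. A x <= b, x >= 0' is:
  Dual:  min b^T y  s.t.  A^T y >= c,  y >= 0.

So the dual LP is:
  minimize  10y1 + 10y2 + 22y3
  subject to:
    y1 + 4y3 >= 3
    y2 + 2y3 >= 3
    y1, y2, y3 >= 0

Solving the primal: x* = (0.5, 10).
  primal value c^T x* = 31.5.
Solving the dual: y* = (0, 1.5, 0.75).
  dual value b^T y* = 31.5.
Strong duality: c^T x* = b^T y*. Confirmed.

31.5


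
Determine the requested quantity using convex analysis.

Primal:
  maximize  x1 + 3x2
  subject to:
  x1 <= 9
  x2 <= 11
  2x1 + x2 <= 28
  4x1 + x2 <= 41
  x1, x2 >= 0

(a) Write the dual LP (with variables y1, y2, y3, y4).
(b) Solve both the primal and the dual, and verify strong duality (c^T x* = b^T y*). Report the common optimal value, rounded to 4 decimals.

The standard primal-dual pair for 'max c^T x s.t. A x <= b, x >= 0' is:
  Dual:  min b^T y  s.t.  A^T y >= c,  y >= 0.

So the dual LP is:
  minimize  9y1 + 11y2 + 28y3 + 41y4
  subject to:
    y1 + 2y3 + 4y4 >= 1
    y2 + y3 + y4 >= 3
    y1, y2, y3, y4 >= 0

Solving the primal: x* = (7.5, 11).
  primal value c^T x* = 40.5.
Solving the dual: y* = (0, 2.75, 0, 0.25).
  dual value b^T y* = 40.5.
Strong duality: c^T x* = b^T y*. Confirmed.

40.5


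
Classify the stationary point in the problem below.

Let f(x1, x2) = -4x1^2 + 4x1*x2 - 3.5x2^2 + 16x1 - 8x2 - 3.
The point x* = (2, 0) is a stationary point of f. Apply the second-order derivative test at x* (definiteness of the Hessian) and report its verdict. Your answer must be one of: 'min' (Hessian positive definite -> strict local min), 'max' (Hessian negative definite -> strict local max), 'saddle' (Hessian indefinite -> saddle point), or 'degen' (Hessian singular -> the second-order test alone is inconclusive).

Compute the Hessian H = grad^2 f:
  H = [[-8, 4], [4, -7]]
Verify stationarity: grad f(x*) = H x* + g = (0, 0).
Eigenvalues of H: -11.5311, -3.4689.
Both eigenvalues < 0, so H is negative definite -> x* is a strict local max.

max


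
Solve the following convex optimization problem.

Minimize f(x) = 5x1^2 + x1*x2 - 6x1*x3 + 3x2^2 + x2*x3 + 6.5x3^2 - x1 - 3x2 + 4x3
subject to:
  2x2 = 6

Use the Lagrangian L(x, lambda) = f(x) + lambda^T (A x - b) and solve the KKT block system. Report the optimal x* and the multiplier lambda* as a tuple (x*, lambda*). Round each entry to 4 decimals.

Form the Lagrangian:
  L(x, lambda) = (1/2) x^T Q x + c^T x + lambda^T (A x - b)
Stationarity (grad_x L = 0): Q x + c + A^T lambda = 0.
Primal feasibility: A x = b.

This gives the KKT block system:
  [ Q   A^T ] [ x     ]   [-c ]
  [ A    0  ] [ lambda ] = [ b ]

Solving the linear system:
  x*      = (-0.7234, 3, -0.8723)
  lambda* = (-6.7021)
  f(x*)   = 14.2234

x* = (-0.7234, 3, -0.8723), lambda* = (-6.7021)


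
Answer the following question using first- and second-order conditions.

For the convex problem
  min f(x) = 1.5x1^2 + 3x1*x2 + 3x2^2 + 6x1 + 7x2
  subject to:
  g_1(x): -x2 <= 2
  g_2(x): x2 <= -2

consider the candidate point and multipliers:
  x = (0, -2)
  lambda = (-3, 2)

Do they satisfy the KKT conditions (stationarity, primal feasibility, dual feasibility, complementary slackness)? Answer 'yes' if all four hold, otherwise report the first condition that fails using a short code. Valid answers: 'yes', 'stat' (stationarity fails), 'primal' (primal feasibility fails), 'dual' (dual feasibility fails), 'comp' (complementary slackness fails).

Gradient of f: grad f(x) = Q x + c = (0, -5)
Constraint values g_i(x) = a_i^T x - b_i:
  g_1((0, -2)) = 0
  g_2((0, -2)) = 0
Stationarity residual: grad f(x) + sum_i lambda_i a_i = (0, 0)
  -> stationarity OK
Primal feasibility (all g_i <= 0): OK
Dual feasibility (all lambda_i >= 0): FAILS
Complementary slackness (lambda_i * g_i(x) = 0 for all i): OK

Verdict: the first failing condition is dual_feasibility -> dual.

dual


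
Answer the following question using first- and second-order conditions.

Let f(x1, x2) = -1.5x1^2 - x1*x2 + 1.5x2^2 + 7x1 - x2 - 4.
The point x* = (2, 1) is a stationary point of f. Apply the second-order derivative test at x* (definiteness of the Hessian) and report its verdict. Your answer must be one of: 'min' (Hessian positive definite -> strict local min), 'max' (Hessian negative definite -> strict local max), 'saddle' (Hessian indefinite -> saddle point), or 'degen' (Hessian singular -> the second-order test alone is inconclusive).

Compute the Hessian H = grad^2 f:
  H = [[-3, -1], [-1, 3]]
Verify stationarity: grad f(x*) = H x* + g = (0, 0).
Eigenvalues of H: -3.1623, 3.1623.
Eigenvalues have mixed signs, so H is indefinite -> x* is a saddle point.

saddle


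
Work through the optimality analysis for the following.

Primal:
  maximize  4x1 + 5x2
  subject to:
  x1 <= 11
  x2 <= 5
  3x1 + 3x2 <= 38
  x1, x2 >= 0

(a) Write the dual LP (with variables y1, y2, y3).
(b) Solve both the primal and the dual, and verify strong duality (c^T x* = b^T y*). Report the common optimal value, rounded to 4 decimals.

The standard primal-dual pair for 'max c^T x s.t. A x <= b, x >= 0' is:
  Dual:  min b^T y  s.t.  A^T y >= c,  y >= 0.

So the dual LP is:
  minimize  11y1 + 5y2 + 38y3
  subject to:
    y1 + 3y3 >= 4
    y2 + 3y3 >= 5
    y1, y2, y3 >= 0

Solving the primal: x* = (7.6667, 5).
  primal value c^T x* = 55.6667.
Solving the dual: y* = (0, 1, 1.3333).
  dual value b^T y* = 55.6667.
Strong duality: c^T x* = b^T y*. Confirmed.

55.6667


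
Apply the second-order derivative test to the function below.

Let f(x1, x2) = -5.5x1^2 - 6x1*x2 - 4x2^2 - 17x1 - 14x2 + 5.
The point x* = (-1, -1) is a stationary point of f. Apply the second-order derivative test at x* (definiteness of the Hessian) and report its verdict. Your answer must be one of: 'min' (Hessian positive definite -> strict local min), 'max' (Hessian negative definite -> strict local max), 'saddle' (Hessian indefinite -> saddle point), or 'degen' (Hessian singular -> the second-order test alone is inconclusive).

Compute the Hessian H = grad^2 f:
  H = [[-11, -6], [-6, -8]]
Verify stationarity: grad f(x*) = H x* + g = (0, 0).
Eigenvalues of H: -15.6847, -3.3153.
Both eigenvalues < 0, so H is negative definite -> x* is a strict local max.

max


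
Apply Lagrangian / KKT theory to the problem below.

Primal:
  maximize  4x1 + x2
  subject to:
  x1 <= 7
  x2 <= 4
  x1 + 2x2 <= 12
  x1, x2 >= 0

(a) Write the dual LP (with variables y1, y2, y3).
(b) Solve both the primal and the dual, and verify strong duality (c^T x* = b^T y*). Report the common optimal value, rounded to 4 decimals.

The standard primal-dual pair for 'max c^T x s.t. A x <= b, x >= 0' is:
  Dual:  min b^T y  s.t.  A^T y >= c,  y >= 0.

So the dual LP is:
  minimize  7y1 + 4y2 + 12y3
  subject to:
    y1 + y3 >= 4
    y2 + 2y3 >= 1
    y1, y2, y3 >= 0

Solving the primal: x* = (7, 2.5).
  primal value c^T x* = 30.5.
Solving the dual: y* = (3.5, 0, 0.5).
  dual value b^T y* = 30.5.
Strong duality: c^T x* = b^T y*. Confirmed.

30.5


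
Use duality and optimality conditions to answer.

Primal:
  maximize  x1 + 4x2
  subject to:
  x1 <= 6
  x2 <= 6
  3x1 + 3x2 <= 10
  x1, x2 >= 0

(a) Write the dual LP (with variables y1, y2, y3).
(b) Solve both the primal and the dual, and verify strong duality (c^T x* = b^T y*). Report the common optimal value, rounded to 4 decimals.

The standard primal-dual pair for 'max c^T x s.t. A x <= b, x >= 0' is:
  Dual:  min b^T y  s.t.  A^T y >= c,  y >= 0.

So the dual LP is:
  minimize  6y1 + 6y2 + 10y3
  subject to:
    y1 + 3y3 >= 1
    y2 + 3y3 >= 4
    y1, y2, y3 >= 0

Solving the primal: x* = (0, 3.3333).
  primal value c^T x* = 13.3333.
Solving the dual: y* = (0, 0, 1.3333).
  dual value b^T y* = 13.3333.
Strong duality: c^T x* = b^T y*. Confirmed.

13.3333


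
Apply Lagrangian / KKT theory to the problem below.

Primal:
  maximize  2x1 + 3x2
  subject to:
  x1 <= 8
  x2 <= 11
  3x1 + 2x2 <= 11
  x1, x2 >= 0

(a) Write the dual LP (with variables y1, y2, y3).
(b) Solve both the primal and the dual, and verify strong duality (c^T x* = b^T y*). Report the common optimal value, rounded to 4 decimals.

The standard primal-dual pair for 'max c^T x s.t. A x <= b, x >= 0' is:
  Dual:  min b^T y  s.t.  A^T y >= c,  y >= 0.

So the dual LP is:
  minimize  8y1 + 11y2 + 11y3
  subject to:
    y1 + 3y3 >= 2
    y2 + 2y3 >= 3
    y1, y2, y3 >= 0

Solving the primal: x* = (0, 5.5).
  primal value c^T x* = 16.5.
Solving the dual: y* = (0, 0, 1.5).
  dual value b^T y* = 16.5.
Strong duality: c^T x* = b^T y*. Confirmed.

16.5


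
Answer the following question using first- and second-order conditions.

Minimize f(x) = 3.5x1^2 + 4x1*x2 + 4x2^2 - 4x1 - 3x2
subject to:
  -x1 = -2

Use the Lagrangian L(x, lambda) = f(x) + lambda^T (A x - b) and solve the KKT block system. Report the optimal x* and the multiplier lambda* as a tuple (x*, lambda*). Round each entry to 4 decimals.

Form the Lagrangian:
  L(x, lambda) = (1/2) x^T Q x + c^T x + lambda^T (A x - b)
Stationarity (grad_x L = 0): Q x + c + A^T lambda = 0.
Primal feasibility: A x = b.

This gives the KKT block system:
  [ Q   A^T ] [ x     ]   [-c ]
  [ A    0  ] [ lambda ] = [ b ]

Solving the linear system:
  x*      = (2, -0.625)
  lambda* = (7.5)
  f(x*)   = 4.4375

x* = (2, -0.625), lambda* = (7.5)


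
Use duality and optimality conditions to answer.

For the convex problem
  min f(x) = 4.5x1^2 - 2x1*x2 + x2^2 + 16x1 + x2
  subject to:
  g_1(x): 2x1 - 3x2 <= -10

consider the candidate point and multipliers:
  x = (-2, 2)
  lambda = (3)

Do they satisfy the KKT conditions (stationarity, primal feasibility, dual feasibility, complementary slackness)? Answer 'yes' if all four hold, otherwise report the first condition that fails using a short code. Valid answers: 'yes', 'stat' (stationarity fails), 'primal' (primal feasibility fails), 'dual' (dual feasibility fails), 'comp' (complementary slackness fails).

Gradient of f: grad f(x) = Q x + c = (-6, 9)
Constraint values g_i(x) = a_i^T x - b_i:
  g_1((-2, 2)) = 0
Stationarity residual: grad f(x) + sum_i lambda_i a_i = (0, 0)
  -> stationarity OK
Primal feasibility (all g_i <= 0): OK
Dual feasibility (all lambda_i >= 0): OK
Complementary slackness (lambda_i * g_i(x) = 0 for all i): OK

Verdict: yes, KKT holds.

yes


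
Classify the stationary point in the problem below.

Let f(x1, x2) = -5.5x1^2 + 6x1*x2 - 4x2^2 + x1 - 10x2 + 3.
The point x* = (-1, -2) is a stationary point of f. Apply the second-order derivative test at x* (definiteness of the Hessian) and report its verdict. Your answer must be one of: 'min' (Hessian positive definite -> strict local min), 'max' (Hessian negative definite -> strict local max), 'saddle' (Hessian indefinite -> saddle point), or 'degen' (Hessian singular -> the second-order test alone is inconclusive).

Compute the Hessian H = grad^2 f:
  H = [[-11, 6], [6, -8]]
Verify stationarity: grad f(x*) = H x* + g = (0, 0).
Eigenvalues of H: -15.6847, -3.3153.
Both eigenvalues < 0, so H is negative definite -> x* is a strict local max.

max


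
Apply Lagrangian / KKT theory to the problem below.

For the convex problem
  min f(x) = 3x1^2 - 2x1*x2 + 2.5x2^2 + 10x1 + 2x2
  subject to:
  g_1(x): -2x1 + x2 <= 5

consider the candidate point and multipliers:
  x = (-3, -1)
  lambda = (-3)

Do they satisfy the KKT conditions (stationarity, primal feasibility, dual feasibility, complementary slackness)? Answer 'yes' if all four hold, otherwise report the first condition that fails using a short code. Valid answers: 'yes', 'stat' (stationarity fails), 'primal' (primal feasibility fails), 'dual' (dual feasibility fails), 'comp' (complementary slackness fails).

Gradient of f: grad f(x) = Q x + c = (-6, 3)
Constraint values g_i(x) = a_i^T x - b_i:
  g_1((-3, -1)) = 0
Stationarity residual: grad f(x) + sum_i lambda_i a_i = (0, 0)
  -> stationarity OK
Primal feasibility (all g_i <= 0): OK
Dual feasibility (all lambda_i >= 0): FAILS
Complementary slackness (lambda_i * g_i(x) = 0 for all i): OK

Verdict: the first failing condition is dual_feasibility -> dual.

dual


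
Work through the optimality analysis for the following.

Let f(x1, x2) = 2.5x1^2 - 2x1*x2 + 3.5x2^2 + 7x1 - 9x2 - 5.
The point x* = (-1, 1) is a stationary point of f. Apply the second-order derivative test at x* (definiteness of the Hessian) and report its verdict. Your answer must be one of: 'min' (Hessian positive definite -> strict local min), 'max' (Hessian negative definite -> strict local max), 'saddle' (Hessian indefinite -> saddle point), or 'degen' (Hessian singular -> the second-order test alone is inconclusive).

Compute the Hessian H = grad^2 f:
  H = [[5, -2], [-2, 7]]
Verify stationarity: grad f(x*) = H x* + g = (0, 0).
Eigenvalues of H: 3.7639, 8.2361.
Both eigenvalues > 0, so H is positive definite -> x* is a strict local min.

min


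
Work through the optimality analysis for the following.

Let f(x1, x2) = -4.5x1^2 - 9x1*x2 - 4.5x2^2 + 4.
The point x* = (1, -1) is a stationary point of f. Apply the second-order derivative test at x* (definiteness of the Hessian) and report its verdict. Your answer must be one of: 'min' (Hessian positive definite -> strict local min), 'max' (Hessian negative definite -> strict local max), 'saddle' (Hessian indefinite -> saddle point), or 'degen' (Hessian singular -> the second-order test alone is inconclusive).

Compute the Hessian H = grad^2 f:
  H = [[-9, -9], [-9, -9]]
Verify stationarity: grad f(x*) = H x* + g = (0, 0).
Eigenvalues of H: -18, 0.
H has a zero eigenvalue (singular; negative semidefinite but not definite), so H is neither positive definite, negative definite, nor indefinite. The second-order test alone is inconclusive -> degen.
(Indeed, f is constant along the null direction of H through x*, so x* is not a strict local extremum.)

degen


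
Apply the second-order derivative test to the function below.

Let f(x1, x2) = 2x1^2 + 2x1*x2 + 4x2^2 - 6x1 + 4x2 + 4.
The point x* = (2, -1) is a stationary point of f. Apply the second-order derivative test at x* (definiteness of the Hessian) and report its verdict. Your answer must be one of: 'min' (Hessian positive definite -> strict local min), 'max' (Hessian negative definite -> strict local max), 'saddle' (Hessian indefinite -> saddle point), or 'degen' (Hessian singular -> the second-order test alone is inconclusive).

Compute the Hessian H = grad^2 f:
  H = [[4, 2], [2, 8]]
Verify stationarity: grad f(x*) = H x* + g = (0, 0).
Eigenvalues of H: 3.1716, 8.8284.
Both eigenvalues > 0, so H is positive definite -> x* is a strict local min.

min


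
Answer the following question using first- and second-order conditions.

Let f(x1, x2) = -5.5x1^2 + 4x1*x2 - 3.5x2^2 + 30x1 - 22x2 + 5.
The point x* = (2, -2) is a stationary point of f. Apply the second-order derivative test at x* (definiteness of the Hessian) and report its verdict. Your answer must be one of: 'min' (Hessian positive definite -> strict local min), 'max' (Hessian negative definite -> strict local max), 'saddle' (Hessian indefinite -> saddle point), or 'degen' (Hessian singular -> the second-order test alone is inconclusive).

Compute the Hessian H = grad^2 f:
  H = [[-11, 4], [4, -7]]
Verify stationarity: grad f(x*) = H x* + g = (0, 0).
Eigenvalues of H: -13.4721, -4.5279.
Both eigenvalues < 0, so H is negative definite -> x* is a strict local max.

max


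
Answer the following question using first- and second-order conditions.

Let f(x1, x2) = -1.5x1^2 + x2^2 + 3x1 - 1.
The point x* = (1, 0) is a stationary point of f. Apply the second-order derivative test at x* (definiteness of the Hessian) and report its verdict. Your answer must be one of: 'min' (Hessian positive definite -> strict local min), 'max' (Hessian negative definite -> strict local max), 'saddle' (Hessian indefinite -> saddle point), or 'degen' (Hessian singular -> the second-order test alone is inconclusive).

Compute the Hessian H = grad^2 f:
  H = [[-3, 0], [0, 2]]
Verify stationarity: grad f(x*) = H x* + g = (0, 0).
Eigenvalues of H: -3, 2.
Eigenvalues have mixed signs, so H is indefinite -> x* is a saddle point.

saddle


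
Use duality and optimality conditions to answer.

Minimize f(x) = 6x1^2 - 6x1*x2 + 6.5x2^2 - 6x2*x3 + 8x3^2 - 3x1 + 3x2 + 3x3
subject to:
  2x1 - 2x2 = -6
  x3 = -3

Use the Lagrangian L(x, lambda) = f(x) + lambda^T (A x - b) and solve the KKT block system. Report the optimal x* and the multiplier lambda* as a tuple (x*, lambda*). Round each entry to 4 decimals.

Form the Lagrangian:
  L(x, lambda) = (1/2) x^T Q x + c^T x + lambda^T (A x - b)
Stationarity (grad_x L = 0): Q x + c + A^T lambda = 0.
Primal feasibility: A x = b.

This gives the KKT block system:
  [ Q   A^T ] [ x     ]   [-c ]
  [ A    0  ] [ lambda ] = [ b ]

Solving the linear system:
  x*      = (-3, 0, -3)
  lambda* = (19.5, 45)
  f(x*)   = 126

x* = (-3, 0, -3), lambda* = (19.5, 45)


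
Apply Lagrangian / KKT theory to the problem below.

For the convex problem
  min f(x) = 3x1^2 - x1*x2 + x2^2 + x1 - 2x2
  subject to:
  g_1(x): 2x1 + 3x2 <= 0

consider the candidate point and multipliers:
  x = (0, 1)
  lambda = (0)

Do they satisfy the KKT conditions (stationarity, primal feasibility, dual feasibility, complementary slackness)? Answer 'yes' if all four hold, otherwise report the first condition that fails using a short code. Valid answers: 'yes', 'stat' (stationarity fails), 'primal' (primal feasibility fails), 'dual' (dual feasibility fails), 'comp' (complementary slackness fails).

Gradient of f: grad f(x) = Q x + c = (0, 0)
Constraint values g_i(x) = a_i^T x - b_i:
  g_1((0, 1)) = 3
Stationarity residual: grad f(x) + sum_i lambda_i a_i = (0, 0)
  -> stationarity OK
Primal feasibility (all g_i <= 0): FAILS
Dual feasibility (all lambda_i >= 0): OK
Complementary slackness (lambda_i * g_i(x) = 0 for all i): OK

Verdict: the first failing condition is primal_feasibility -> primal.

primal


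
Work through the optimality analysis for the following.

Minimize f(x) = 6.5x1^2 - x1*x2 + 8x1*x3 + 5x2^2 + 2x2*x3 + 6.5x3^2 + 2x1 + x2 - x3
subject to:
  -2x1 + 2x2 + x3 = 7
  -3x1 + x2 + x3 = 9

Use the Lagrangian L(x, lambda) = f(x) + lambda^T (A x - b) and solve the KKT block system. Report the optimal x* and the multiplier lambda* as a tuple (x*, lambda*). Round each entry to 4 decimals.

Form the Lagrangian:
  L(x, lambda) = (1/2) x^T Q x + c^T x + lambda^T (A x - b)
Stationarity (grad_x L = 0): Q x + c + A^T lambda = 0.
Primal feasibility: A x = b.

This gives the KKT block system:
  [ Q   A^T ] [ x     ]   [-c ]
  [ A    0  ] [ lambda ] = [ b ]

Solving the linear system:
  x*      = (-2.2811, 0.2811, 1.8754)
  lambda* = (-4.1495, -1.5445)
  f(x*)   = 18.395

x* = (-2.2811, 0.2811, 1.8754), lambda* = (-4.1495, -1.5445)


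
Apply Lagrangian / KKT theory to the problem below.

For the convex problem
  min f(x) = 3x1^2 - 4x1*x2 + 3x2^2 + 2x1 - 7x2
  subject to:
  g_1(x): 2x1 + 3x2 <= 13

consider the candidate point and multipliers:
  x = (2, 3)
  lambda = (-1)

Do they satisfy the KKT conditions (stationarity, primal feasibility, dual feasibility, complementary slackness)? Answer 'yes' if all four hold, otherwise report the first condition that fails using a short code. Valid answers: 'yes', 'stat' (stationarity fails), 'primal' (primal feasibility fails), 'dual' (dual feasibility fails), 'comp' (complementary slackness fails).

Gradient of f: grad f(x) = Q x + c = (2, 3)
Constraint values g_i(x) = a_i^T x - b_i:
  g_1((2, 3)) = 0
Stationarity residual: grad f(x) + sum_i lambda_i a_i = (0, 0)
  -> stationarity OK
Primal feasibility (all g_i <= 0): OK
Dual feasibility (all lambda_i >= 0): FAILS
Complementary slackness (lambda_i * g_i(x) = 0 for all i): OK

Verdict: the first failing condition is dual_feasibility -> dual.

dual


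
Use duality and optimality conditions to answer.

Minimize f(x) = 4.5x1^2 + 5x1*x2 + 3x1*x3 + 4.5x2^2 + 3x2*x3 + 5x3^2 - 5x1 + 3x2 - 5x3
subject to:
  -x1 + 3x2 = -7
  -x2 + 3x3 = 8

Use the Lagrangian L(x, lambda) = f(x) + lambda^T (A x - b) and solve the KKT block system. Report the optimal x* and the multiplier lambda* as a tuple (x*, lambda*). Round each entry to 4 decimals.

Form the Lagrangian:
  L(x, lambda) = (1/2) x^T Q x + c^T x + lambda^T (A x - b)
Stationarity (grad_x L = 0): Q x + c + A^T lambda = 0.
Primal feasibility: A x = b.

This gives the KKT block system:
  [ Q   A^T ] [ x     ]   [-c ]
  [ A    0  ] [ lambda ] = [ b ]

Solving the linear system:
  x*      = (1, -2, 2)
  lambda* = (0, -4)
  f(x*)   = 5.5

x* = (1, -2, 2), lambda* = (0, -4)


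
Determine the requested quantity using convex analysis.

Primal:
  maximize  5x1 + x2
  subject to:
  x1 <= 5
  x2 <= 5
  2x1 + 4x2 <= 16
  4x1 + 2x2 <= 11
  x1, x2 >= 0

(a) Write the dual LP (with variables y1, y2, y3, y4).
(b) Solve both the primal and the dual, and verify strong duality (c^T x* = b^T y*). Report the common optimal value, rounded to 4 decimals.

The standard primal-dual pair for 'max c^T x s.t. A x <= b, x >= 0' is:
  Dual:  min b^T y  s.t.  A^T y >= c,  y >= 0.

So the dual LP is:
  minimize  5y1 + 5y2 + 16y3 + 11y4
  subject to:
    y1 + 2y3 + 4y4 >= 5
    y2 + 4y3 + 2y4 >= 1
    y1, y2, y3, y4 >= 0

Solving the primal: x* = (2.75, 0).
  primal value c^T x* = 13.75.
Solving the dual: y* = (0, 0, 0, 1.25).
  dual value b^T y* = 13.75.
Strong duality: c^T x* = b^T y*. Confirmed.

13.75


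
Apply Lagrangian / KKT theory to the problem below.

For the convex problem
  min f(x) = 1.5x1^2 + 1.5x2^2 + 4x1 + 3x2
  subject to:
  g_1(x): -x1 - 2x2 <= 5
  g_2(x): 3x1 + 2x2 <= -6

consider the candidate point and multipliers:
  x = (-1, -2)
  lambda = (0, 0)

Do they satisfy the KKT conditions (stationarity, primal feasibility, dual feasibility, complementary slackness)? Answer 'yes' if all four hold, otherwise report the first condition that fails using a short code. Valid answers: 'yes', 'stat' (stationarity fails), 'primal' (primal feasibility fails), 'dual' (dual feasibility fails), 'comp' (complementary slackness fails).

Gradient of f: grad f(x) = Q x + c = (1, -3)
Constraint values g_i(x) = a_i^T x - b_i:
  g_1((-1, -2)) = 0
  g_2((-1, -2)) = -1
Stationarity residual: grad f(x) + sum_i lambda_i a_i = (1, -3)
  -> stationarity FAILS
Primal feasibility (all g_i <= 0): OK
Dual feasibility (all lambda_i >= 0): OK
Complementary slackness (lambda_i * g_i(x) = 0 for all i): OK

Verdict: the first failing condition is stationarity -> stat.

stat


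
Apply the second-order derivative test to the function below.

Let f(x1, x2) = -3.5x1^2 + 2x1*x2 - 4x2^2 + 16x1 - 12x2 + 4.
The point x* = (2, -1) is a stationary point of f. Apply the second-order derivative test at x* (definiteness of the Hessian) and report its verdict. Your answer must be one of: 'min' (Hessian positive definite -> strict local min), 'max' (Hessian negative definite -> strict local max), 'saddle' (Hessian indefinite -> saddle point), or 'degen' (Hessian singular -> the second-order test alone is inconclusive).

Compute the Hessian H = grad^2 f:
  H = [[-7, 2], [2, -8]]
Verify stationarity: grad f(x*) = H x* + g = (0, 0).
Eigenvalues of H: -9.5616, -5.4384.
Both eigenvalues < 0, so H is negative definite -> x* is a strict local max.

max


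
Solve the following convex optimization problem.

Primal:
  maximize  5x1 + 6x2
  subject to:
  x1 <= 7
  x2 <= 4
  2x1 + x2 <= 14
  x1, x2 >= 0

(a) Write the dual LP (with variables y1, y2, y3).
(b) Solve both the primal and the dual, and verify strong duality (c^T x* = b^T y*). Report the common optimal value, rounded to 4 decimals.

The standard primal-dual pair for 'max c^T x s.t. A x <= b, x >= 0' is:
  Dual:  min b^T y  s.t.  A^T y >= c,  y >= 0.

So the dual LP is:
  minimize  7y1 + 4y2 + 14y3
  subject to:
    y1 + 2y3 >= 5
    y2 + y3 >= 6
    y1, y2, y3 >= 0

Solving the primal: x* = (5, 4).
  primal value c^T x* = 49.
Solving the dual: y* = (0, 3.5, 2.5).
  dual value b^T y* = 49.
Strong duality: c^T x* = b^T y*. Confirmed.

49


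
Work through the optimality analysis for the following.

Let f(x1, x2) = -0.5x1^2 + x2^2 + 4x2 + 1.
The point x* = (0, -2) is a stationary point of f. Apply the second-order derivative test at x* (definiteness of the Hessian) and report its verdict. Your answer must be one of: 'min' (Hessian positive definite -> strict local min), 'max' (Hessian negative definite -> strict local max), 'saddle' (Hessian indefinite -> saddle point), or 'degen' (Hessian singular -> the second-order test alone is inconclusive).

Compute the Hessian H = grad^2 f:
  H = [[-1, 0], [0, 2]]
Verify stationarity: grad f(x*) = H x* + g = (0, 0).
Eigenvalues of H: -1, 2.
Eigenvalues have mixed signs, so H is indefinite -> x* is a saddle point.

saddle


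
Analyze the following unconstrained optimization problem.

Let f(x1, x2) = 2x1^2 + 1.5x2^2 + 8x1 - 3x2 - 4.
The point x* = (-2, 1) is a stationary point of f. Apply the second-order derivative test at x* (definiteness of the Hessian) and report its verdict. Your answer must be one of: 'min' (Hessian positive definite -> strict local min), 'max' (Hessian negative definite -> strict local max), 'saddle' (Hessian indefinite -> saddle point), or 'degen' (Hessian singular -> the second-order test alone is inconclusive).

Compute the Hessian H = grad^2 f:
  H = [[4, 0], [0, 3]]
Verify stationarity: grad f(x*) = H x* + g = (0, 0).
Eigenvalues of H: 3, 4.
Both eigenvalues > 0, so H is positive definite -> x* is a strict local min.

min


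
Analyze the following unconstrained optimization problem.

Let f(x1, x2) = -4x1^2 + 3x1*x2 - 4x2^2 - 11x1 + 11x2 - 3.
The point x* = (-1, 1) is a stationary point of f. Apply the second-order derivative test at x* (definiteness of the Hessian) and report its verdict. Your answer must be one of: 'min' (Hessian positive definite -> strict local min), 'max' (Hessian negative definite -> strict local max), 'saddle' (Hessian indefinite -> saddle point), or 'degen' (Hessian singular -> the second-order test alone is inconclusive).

Compute the Hessian H = grad^2 f:
  H = [[-8, 3], [3, -8]]
Verify stationarity: grad f(x*) = H x* + g = (0, 0).
Eigenvalues of H: -11, -5.
Both eigenvalues < 0, so H is negative definite -> x* is a strict local max.

max


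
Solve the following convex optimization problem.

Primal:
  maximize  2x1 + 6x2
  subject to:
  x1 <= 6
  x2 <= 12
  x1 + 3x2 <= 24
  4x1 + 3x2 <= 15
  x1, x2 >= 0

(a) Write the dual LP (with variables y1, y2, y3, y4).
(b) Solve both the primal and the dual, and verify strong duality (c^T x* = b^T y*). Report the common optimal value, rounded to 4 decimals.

The standard primal-dual pair for 'max c^T x s.t. A x <= b, x >= 0' is:
  Dual:  min b^T y  s.t.  A^T y >= c,  y >= 0.

So the dual LP is:
  minimize  6y1 + 12y2 + 24y3 + 15y4
  subject to:
    y1 + y3 + 4y4 >= 2
    y2 + 3y3 + 3y4 >= 6
    y1, y2, y3, y4 >= 0

Solving the primal: x* = (0, 5).
  primal value c^T x* = 30.
Solving the dual: y* = (0, 0, 0, 2).
  dual value b^T y* = 30.
Strong duality: c^T x* = b^T y*. Confirmed.

30


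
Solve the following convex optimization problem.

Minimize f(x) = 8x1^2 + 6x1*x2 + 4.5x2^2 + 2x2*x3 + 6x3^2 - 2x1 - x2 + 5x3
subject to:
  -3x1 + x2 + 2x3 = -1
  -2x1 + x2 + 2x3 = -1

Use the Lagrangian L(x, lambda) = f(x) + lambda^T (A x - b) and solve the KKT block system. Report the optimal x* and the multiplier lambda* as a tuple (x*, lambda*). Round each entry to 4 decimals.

Form the Lagrangian:
  L(x, lambda) = (1/2) x^T Q x + c^T x + lambda^T (A x - b)
Stationarity (grad_x L = 0): Q x + c + A^T lambda = 0.
Primal feasibility: A x = b.

This gives the KKT block system:
  [ Q   A^T ] [ x     ]   [-c ]
  [ A    0  ] [ lambda ] = [ b ]

Solving the linear system:
  x*      = (0, 0.15, -0.575)
  lambda* = (-2.7, 3.5)
  f(x*)   = -1.1125

x* = (0, 0.15, -0.575), lambda* = (-2.7, 3.5)


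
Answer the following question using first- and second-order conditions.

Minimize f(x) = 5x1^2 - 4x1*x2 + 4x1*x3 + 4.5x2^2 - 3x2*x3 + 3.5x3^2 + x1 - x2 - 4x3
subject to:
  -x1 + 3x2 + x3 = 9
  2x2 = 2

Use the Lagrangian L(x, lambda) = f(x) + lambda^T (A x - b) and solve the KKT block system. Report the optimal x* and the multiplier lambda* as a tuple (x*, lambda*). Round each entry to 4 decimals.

Form the Lagrangian:
  L(x, lambda) = (1/2) x^T Q x + c^T x + lambda^T (A x - b)
Stationarity (grad_x L = 0): Q x + c + A^T lambda = 0.
Primal feasibility: A x = b.

This gives the KKT block system:
  [ Q   A^T ] [ x     ]   [-c ]
  [ A    0  ] [ lambda ] = [ b ]

Solving the linear system:
  x*      = (-2.24, 1, 3.76)
  lambda* = (-10.36, 12.7)
  f(x*)   = 24.78

x* = (-2.24, 1, 3.76), lambda* = (-10.36, 12.7)


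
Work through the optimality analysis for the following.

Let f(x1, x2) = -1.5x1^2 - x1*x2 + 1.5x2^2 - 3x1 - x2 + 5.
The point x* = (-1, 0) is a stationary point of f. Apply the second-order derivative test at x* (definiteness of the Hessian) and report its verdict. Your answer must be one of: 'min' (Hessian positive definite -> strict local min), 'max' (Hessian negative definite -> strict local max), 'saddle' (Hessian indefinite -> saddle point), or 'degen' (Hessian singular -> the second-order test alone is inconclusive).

Compute the Hessian H = grad^2 f:
  H = [[-3, -1], [-1, 3]]
Verify stationarity: grad f(x*) = H x* + g = (0, 0).
Eigenvalues of H: -3.1623, 3.1623.
Eigenvalues have mixed signs, so H is indefinite -> x* is a saddle point.

saddle


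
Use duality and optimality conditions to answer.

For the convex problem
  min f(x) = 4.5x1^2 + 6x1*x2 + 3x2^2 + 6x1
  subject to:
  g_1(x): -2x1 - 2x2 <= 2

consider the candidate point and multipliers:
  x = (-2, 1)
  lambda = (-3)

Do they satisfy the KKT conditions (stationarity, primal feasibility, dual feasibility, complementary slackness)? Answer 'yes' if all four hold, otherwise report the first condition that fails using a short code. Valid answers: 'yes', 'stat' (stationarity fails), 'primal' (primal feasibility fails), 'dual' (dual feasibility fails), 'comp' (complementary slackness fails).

Gradient of f: grad f(x) = Q x + c = (-6, -6)
Constraint values g_i(x) = a_i^T x - b_i:
  g_1((-2, 1)) = 0
Stationarity residual: grad f(x) + sum_i lambda_i a_i = (0, 0)
  -> stationarity OK
Primal feasibility (all g_i <= 0): OK
Dual feasibility (all lambda_i >= 0): FAILS
Complementary slackness (lambda_i * g_i(x) = 0 for all i): OK

Verdict: the first failing condition is dual_feasibility -> dual.

dual


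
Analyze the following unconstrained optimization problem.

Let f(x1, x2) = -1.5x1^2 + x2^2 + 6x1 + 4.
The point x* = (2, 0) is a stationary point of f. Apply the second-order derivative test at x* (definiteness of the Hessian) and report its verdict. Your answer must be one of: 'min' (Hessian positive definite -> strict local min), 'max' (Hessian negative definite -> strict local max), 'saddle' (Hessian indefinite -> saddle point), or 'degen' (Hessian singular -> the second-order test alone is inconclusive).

Compute the Hessian H = grad^2 f:
  H = [[-3, 0], [0, 2]]
Verify stationarity: grad f(x*) = H x* + g = (0, 0).
Eigenvalues of H: -3, 2.
Eigenvalues have mixed signs, so H is indefinite -> x* is a saddle point.

saddle


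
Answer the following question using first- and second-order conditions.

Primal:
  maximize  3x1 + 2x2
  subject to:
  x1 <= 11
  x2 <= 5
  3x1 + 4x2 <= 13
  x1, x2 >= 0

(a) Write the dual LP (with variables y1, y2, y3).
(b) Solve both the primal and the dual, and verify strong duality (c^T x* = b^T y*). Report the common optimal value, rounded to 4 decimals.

The standard primal-dual pair for 'max c^T x s.t. A x <= b, x >= 0' is:
  Dual:  min b^T y  s.t.  A^T y >= c,  y >= 0.

So the dual LP is:
  minimize  11y1 + 5y2 + 13y3
  subject to:
    y1 + 3y3 >= 3
    y2 + 4y3 >= 2
    y1, y2, y3 >= 0

Solving the primal: x* = (4.3333, 0).
  primal value c^T x* = 13.
Solving the dual: y* = (0, 0, 1).
  dual value b^T y* = 13.
Strong duality: c^T x* = b^T y*. Confirmed.

13


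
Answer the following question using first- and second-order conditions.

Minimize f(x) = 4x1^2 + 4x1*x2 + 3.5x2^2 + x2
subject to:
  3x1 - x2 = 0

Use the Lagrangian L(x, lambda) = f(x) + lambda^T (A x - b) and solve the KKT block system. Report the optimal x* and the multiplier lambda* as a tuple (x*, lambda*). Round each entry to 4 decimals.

Form the Lagrangian:
  L(x, lambda) = (1/2) x^T Q x + c^T x + lambda^T (A x - b)
Stationarity (grad_x L = 0): Q x + c + A^T lambda = 0.
Primal feasibility: A x = b.

This gives the KKT block system:
  [ Q   A^T ] [ x     ]   [-c ]
  [ A    0  ] [ lambda ] = [ b ]

Solving the linear system:
  x*      = (-0.0316, -0.0947)
  lambda* = (0.2105)
  f(x*)   = -0.0474

x* = (-0.0316, -0.0947), lambda* = (0.2105)


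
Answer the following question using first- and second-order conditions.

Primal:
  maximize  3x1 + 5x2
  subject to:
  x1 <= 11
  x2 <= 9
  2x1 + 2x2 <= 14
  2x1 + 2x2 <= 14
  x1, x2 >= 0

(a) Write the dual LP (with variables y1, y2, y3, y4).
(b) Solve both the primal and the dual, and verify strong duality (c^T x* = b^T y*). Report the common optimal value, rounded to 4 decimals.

The standard primal-dual pair for 'max c^T x s.t. A x <= b, x >= 0' is:
  Dual:  min b^T y  s.t.  A^T y >= c,  y >= 0.

So the dual LP is:
  minimize  11y1 + 9y2 + 14y3 + 14y4
  subject to:
    y1 + 2y3 + 2y4 >= 3
    y2 + 2y3 + 2y4 >= 5
    y1, y2, y3, y4 >= 0

Solving the primal: x* = (0, 7).
  primal value c^T x* = 35.
Solving the dual: y* = (0, 0, 2.5, 0).
  dual value b^T y* = 35.
Strong duality: c^T x* = b^T y*. Confirmed.

35


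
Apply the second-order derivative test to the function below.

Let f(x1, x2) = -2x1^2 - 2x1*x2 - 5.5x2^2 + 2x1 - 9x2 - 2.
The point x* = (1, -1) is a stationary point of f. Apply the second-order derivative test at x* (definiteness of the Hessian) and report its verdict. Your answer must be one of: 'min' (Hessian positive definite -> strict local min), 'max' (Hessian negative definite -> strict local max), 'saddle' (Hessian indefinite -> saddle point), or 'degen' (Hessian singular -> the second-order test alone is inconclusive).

Compute the Hessian H = grad^2 f:
  H = [[-4, -2], [-2, -11]]
Verify stationarity: grad f(x*) = H x* + g = (0, 0).
Eigenvalues of H: -11.5311, -3.4689.
Both eigenvalues < 0, so H is negative definite -> x* is a strict local max.

max


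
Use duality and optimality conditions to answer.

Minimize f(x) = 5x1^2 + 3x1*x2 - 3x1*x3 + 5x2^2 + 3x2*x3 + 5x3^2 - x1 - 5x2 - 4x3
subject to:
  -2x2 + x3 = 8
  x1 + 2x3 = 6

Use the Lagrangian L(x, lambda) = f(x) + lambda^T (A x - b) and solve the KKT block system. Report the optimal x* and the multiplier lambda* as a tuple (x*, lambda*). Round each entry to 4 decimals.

Form the Lagrangian:
  L(x, lambda) = (1/2) x^T Q x + c^T x + lambda^T (A x - b)
Stationarity (grad_x L = 0): Q x + c + A^T lambda = 0.
Primal feasibility: A x = b.

This gives the KKT block system:
  [ Q   A^T ] [ x     ]   [-c ]
  [ A    0  ] [ lambda ] = [ b ]

Solving the linear system:
  x*      = (1.3984, -2.8496, 2.3008)
  lambda* = (-11.1992, 2.4675)
  f(x*)   = 39.2175

x* = (1.3984, -2.8496, 2.3008), lambda* = (-11.1992, 2.4675)


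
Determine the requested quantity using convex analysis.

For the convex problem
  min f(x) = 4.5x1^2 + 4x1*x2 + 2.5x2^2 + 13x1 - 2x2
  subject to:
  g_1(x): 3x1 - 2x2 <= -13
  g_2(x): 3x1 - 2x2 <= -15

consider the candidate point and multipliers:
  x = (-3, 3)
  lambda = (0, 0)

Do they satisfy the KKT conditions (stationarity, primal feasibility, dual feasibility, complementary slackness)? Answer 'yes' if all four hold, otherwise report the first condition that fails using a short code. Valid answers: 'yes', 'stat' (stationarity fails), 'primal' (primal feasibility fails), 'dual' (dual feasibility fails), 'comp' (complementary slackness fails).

Gradient of f: grad f(x) = Q x + c = (-2, 1)
Constraint values g_i(x) = a_i^T x - b_i:
  g_1((-3, 3)) = -2
  g_2((-3, 3)) = 0
Stationarity residual: grad f(x) + sum_i lambda_i a_i = (-2, 1)
  -> stationarity FAILS
Primal feasibility (all g_i <= 0): OK
Dual feasibility (all lambda_i >= 0): OK
Complementary slackness (lambda_i * g_i(x) = 0 for all i): OK

Verdict: the first failing condition is stationarity -> stat.

stat


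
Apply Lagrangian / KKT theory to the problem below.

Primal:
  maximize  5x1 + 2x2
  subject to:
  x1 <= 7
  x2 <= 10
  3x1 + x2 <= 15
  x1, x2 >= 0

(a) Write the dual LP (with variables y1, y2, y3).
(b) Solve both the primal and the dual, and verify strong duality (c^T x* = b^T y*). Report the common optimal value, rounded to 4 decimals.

The standard primal-dual pair for 'max c^T x s.t. A x <= b, x >= 0' is:
  Dual:  min b^T y  s.t.  A^T y >= c,  y >= 0.

So the dual LP is:
  minimize  7y1 + 10y2 + 15y3
  subject to:
    y1 + 3y3 >= 5
    y2 + y3 >= 2
    y1, y2, y3 >= 0

Solving the primal: x* = (1.6667, 10).
  primal value c^T x* = 28.3333.
Solving the dual: y* = (0, 0.3333, 1.6667).
  dual value b^T y* = 28.3333.
Strong duality: c^T x* = b^T y*. Confirmed.

28.3333


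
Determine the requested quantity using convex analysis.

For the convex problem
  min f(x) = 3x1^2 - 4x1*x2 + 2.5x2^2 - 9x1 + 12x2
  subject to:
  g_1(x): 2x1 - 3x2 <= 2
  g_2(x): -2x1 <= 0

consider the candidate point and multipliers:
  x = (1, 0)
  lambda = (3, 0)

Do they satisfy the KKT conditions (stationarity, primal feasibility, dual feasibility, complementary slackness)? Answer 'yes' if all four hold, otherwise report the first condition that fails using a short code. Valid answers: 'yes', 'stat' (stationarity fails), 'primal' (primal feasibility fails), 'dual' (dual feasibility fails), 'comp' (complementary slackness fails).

Gradient of f: grad f(x) = Q x + c = (-3, 8)
Constraint values g_i(x) = a_i^T x - b_i:
  g_1((1, 0)) = 0
  g_2((1, 0)) = -2
Stationarity residual: grad f(x) + sum_i lambda_i a_i = (3, -1)
  -> stationarity FAILS
Primal feasibility (all g_i <= 0): OK
Dual feasibility (all lambda_i >= 0): OK
Complementary slackness (lambda_i * g_i(x) = 0 for all i): OK

Verdict: the first failing condition is stationarity -> stat.

stat
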